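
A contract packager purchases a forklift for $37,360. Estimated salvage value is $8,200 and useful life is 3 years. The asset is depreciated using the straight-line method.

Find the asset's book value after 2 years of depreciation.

$17,920

Depreciable base = $37,360 − $8,200 = $29,160.
Annual expense = $29,160 / 3 = $9,720.
End of year 1: book value $27,640.
End of year 2: book value $17,920.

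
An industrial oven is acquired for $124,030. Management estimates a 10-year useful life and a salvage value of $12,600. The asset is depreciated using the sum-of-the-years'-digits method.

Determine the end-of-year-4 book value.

$55,146

Depreciable base = $124,030 − $12,600 = $111,430.
Sum of the years' digits = 10+9+8+7+6+5+4+3+2+1 = 55.
Year 1: $111,430 × 10/55 = $20,260. Book value $103,770.
Year 2: $111,430 × 9/55 = $18,234. Book value $85,536.
Year 3: $111,430 × 8/55 = $16,208. Book value $69,328.
Year 4: $111,430 × 7/55 = $14,182. Book value $55,146.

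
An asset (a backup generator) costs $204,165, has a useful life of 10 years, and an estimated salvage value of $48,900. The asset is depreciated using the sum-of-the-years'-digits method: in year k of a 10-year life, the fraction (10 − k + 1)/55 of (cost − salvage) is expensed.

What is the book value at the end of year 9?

Depreciable base = $204,165 − $48,900 = $155,265.
Sum of the years' digits = 10+9+8+7+6+5+4+3+2+1 = 55.
Year 1: $155,265 × 10/55 = $28,230. Book value $175,935.
Year 2: $155,265 × 9/55 = $25,407. Book value $150,528.
Year 3: $155,265 × 8/55 = $22,584. Book value $127,944.
Year 4: $155,265 × 7/55 = $19,761. Book value $108,183.
Year 5: $155,265 × 6/55 = $16,938. Book value $91,245.
Year 6: $155,265 × 5/55 = $14,115. Book value $77,130.
Year 7: $155,265 × 4/55 = $11,292. Book value $65,838.
Year 8: $155,265 × 3/55 = $8,469. Book value $57,369.
Year 9: $155,265 × 2/55 = $5,646. Book value $51,723.

$51,723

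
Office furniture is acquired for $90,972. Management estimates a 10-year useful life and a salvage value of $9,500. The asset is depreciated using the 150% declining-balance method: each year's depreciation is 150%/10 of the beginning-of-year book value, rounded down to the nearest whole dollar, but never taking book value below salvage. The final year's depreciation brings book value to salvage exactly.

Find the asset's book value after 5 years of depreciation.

Depreciable base = $90,972 − $9,500 = $81,472.
Year 1: ⌊$90,972 × 150%/10⌋ = $13,645. Book value $77,327.
Year 2: ⌊$77,327 × 150%/10⌋ = $11,599. Book value $65,728.
Year 3: ⌊$65,728 × 150%/10⌋ = $9,859. Book value $55,869.
Year 4: ⌊$55,869 × 150%/10⌋ = $8,380. Book value $47,489.
Year 5: ⌊$47,489 × 150%/10⌋ = $7,123. Book value $40,366.

$40,366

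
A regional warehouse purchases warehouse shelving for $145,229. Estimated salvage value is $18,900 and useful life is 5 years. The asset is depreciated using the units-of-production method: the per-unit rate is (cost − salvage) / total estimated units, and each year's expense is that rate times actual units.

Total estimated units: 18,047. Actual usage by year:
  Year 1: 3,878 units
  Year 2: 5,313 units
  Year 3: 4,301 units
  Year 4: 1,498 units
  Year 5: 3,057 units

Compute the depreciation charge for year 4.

$10,486

Depreciable base = $145,229 − $18,900 = $126,329.
Rate = $126,329 / 18,047 units = $7 per unit.
Year 1: 3,878 × $7 = $27,146. Book value $118,083.
Year 2: 5,313 × $7 = $37,191. Book value $80,892.
Year 3: 4,301 × $7 = $30,107. Book value $50,785.
Year 4: 1,498 × $7 = $10,486. Book value $40,299.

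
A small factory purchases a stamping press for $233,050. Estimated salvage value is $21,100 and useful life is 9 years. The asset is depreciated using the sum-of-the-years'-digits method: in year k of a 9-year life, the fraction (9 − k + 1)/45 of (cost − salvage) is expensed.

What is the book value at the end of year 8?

Depreciable base = $233,050 − $21,100 = $211,950.
Sum of the years' digits = 9+8+7+6+5+4+3+2+1 = 45.
Year 1: $211,950 × 9/45 = $42,390. Book value $190,660.
Year 2: $211,950 × 8/45 = $37,680. Book value $152,980.
Year 3: $211,950 × 7/45 = $32,970. Book value $120,010.
Year 4: $211,950 × 6/45 = $28,260. Book value $91,750.
Year 5: $211,950 × 5/45 = $23,550. Book value $68,200.
Year 6: $211,950 × 4/45 = $18,840. Book value $49,360.
Year 7: $211,950 × 3/45 = $14,130. Book value $35,230.
Year 8: $211,950 × 2/45 = $9,420. Book value $25,810.

$25,810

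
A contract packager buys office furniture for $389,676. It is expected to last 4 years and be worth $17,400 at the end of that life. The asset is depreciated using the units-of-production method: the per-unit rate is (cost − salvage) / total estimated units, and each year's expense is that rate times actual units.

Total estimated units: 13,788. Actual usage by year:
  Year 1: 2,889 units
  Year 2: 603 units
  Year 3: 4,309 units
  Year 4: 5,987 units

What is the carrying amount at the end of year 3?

$179,049

Depreciable base = $389,676 − $17,400 = $372,276.
Rate = $372,276 / 13,788 units = $27 per unit.
Year 1: 2,889 × $27 = $78,003. Book value $311,673.
Year 2: 603 × $27 = $16,281. Book value $295,392.
Year 3: 4,309 × $27 = $116,343. Book value $179,049.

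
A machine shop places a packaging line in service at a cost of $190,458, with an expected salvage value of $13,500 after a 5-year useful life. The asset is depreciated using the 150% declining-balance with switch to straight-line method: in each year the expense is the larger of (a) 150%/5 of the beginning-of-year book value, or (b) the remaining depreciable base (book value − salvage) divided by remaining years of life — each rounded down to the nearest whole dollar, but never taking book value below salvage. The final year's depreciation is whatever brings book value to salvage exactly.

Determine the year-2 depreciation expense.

$39,996

Depreciable base = $190,458 − $13,500 = $176,958.
Year 1: DB = ⌊$190,458 × 150%/5⌋ = $57,137; SL = ⌊$176,958/5⌋ = $35,391 → take DB $57,137. Book value $133,321.
Year 2: DB = ⌊$133,321 × 150%/5⌋ = $39,996; SL = ⌊$119,821/4⌋ = $29,955 → take DB $39,996. Book value $93,325.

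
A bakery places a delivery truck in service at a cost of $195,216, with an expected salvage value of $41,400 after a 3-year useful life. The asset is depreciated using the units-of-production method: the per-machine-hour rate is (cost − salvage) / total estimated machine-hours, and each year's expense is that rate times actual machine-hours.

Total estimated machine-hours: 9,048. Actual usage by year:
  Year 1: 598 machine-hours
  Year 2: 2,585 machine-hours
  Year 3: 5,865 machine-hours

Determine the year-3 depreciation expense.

$99,705

Depreciable base = $195,216 − $41,400 = $153,816.
Rate = $153,816 / 9,048 machine-hours = $17 per machine-hour.
Year 1: 598 × $17 = $10,166. Book value $185,050.
Year 2: 2,585 × $17 = $43,945. Book value $141,105.
Year 3: 5,865 × $17 = $99,705. Book value $41,400.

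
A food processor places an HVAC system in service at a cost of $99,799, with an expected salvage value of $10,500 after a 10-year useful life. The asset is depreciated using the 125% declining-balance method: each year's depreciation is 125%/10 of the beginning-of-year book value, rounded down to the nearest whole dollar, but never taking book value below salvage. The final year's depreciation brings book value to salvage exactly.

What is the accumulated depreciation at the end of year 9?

Depreciable base = $99,799 − $10,500 = $89,299.
Year 1: ⌊$99,799 × 125%/10⌋ = $12,474. Book value $87,325.
Year 2: ⌊$87,325 × 125%/10⌋ = $10,915. Book value $76,410.
Year 3: ⌊$76,410 × 125%/10⌋ = $9,551. Book value $66,859.
Year 4: ⌊$66,859 × 125%/10⌋ = $8,357. Book value $58,502.
Year 5: ⌊$58,502 × 125%/10⌋ = $7,312. Book value $51,190.
Year 6: ⌊$51,190 × 125%/10⌋ = $6,398. Book value $44,792.
Year 7: ⌊$44,792 × 125%/10⌋ = $5,599. Book value $39,193.
Year 8: ⌊$39,193 × 125%/10⌋ = $4,899. Book value $34,294.
Year 9: ⌊$34,294 × 125%/10⌋ = $4,286. Book value $30,008.
Accumulated through year 9 = $99,799 − $30,008 = $69,791.

$69,791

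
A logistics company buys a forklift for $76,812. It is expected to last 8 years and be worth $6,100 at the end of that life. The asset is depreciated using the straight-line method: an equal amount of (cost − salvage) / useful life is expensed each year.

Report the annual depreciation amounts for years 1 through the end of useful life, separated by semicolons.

Depreciable base = $76,812 − $6,100 = $70,712.
Annual expense = $70,712 / 8 = $8,839.
End of year 1: book value $67,973.
End of year 2: book value $59,134.
End of year 3: book value $50,295.
End of year 4: book value $41,456.
End of year 5: book value $32,617.
End of year 6: book value $23,778.
End of year 7: book value $14,939.
End of year 8: book value $6,100.

$8,839; $8,839; $8,839; $8,839; $8,839; $8,839; $8,839; $8,839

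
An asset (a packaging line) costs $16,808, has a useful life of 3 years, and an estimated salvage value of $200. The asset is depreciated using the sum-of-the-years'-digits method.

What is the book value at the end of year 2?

$2,968

Depreciable base = $16,808 − $200 = $16,608.
Sum of the years' digits = 3+2+1 = 6.
Year 1: $16,608 × 3/6 = $8,304. Book value $8,504.
Year 2: $16,608 × 2/6 = $5,536. Book value $2,968.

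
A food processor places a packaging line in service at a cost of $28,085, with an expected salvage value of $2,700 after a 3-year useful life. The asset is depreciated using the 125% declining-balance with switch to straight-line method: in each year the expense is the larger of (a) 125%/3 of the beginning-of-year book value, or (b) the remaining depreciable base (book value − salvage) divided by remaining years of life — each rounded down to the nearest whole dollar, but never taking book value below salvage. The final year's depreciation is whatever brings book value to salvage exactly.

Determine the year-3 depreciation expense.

Depreciable base = $28,085 − $2,700 = $25,385.
Year 1: DB = ⌊$28,085 × 125%/3⌋ = $11,702; SL = ⌊$25,385/3⌋ = $8,461 → take DB $11,702. Book value $16,383.
Year 2: DB = ⌊$16,383 × 125%/3⌋ = $6,826; SL = ⌊$13,683/2⌋ = $6,841 → take SL $6,841. Book value $9,542.
Year 3 (final): $9,542 − $2,700 = $6,842. Book value $2,700.

$6,842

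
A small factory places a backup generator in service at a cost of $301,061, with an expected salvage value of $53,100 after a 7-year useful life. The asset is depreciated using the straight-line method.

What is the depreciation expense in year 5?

Depreciable base = $301,061 − $53,100 = $247,961.
Annual expense = $247,961 / 7 = $35,423.

$35,423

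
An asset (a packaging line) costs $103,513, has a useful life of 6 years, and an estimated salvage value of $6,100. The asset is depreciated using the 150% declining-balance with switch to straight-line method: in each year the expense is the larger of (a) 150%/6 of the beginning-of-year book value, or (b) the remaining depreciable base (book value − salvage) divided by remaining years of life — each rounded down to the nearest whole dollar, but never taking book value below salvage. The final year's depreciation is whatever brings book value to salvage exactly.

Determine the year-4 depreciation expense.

Depreciable base = $103,513 − $6,100 = $97,413.
Year 1: DB = ⌊$103,513 × 150%/6⌋ = $25,878; SL = ⌊$97,413/6⌋ = $16,235 → take DB $25,878. Book value $77,635.
Year 2: DB = ⌊$77,635 × 150%/6⌋ = $19,408; SL = ⌊$71,535/5⌋ = $14,307 → take DB $19,408. Book value $58,227.
Year 3: DB = ⌊$58,227 × 150%/6⌋ = $14,556; SL = ⌊$52,127/4⌋ = $13,031 → take DB $14,556. Book value $43,671.
Year 4: DB = ⌊$43,671 × 150%/6⌋ = $10,917; SL = ⌊$37,571/3⌋ = $12,523 → take SL $12,523. Book value $31,148.

$12,523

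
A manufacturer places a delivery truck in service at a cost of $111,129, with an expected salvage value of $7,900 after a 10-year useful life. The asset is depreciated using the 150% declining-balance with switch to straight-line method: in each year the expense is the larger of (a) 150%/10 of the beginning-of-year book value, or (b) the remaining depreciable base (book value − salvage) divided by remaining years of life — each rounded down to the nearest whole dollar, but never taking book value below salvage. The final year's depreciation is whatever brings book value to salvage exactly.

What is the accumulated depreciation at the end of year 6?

Depreciable base = $111,129 − $7,900 = $103,229.
Year 1: DB = ⌊$111,129 × 150%/10⌋ = $16,669; SL = ⌊$103,229/10⌋ = $10,322 → take DB $16,669. Book value $94,460.
Year 2: DB = ⌊$94,460 × 150%/10⌋ = $14,169; SL = ⌊$86,560/9⌋ = $9,617 → take DB $14,169. Book value $80,291.
Year 3: DB = ⌊$80,291 × 150%/10⌋ = $12,043; SL = ⌊$72,391/8⌋ = $9,048 → take DB $12,043. Book value $68,248.
Year 4: DB = ⌊$68,248 × 150%/10⌋ = $10,237; SL = ⌊$60,348/7⌋ = $8,621 → take DB $10,237. Book value $58,011.
Year 5: DB = ⌊$58,011 × 150%/10⌋ = $8,701; SL = ⌊$50,111/6⌋ = $8,351 → take DB $8,701. Book value $49,310.
Year 6: DB = ⌊$49,310 × 150%/10⌋ = $7,396; SL = ⌊$41,410/5⌋ = $8,282 → take SL $8,282. Book value $41,028.
Accumulated through year 6 = $111,129 − $41,028 = $70,101.

$70,101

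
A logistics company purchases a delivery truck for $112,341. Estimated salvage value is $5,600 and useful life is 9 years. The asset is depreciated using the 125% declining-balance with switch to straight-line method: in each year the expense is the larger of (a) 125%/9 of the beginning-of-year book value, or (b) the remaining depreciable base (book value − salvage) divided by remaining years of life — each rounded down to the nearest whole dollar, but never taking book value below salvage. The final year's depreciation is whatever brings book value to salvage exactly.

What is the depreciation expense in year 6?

$11,022

Depreciable base = $112,341 − $5,600 = $106,741.
Year 1: DB = ⌊$112,341 × 125%/9⌋ = $15,602; SL = ⌊$106,741/9⌋ = $11,860 → take DB $15,602. Book value $96,739.
Year 2: DB = ⌊$96,739 × 125%/9⌋ = $13,435; SL = ⌊$91,139/8⌋ = $11,392 → take DB $13,435. Book value $83,304.
Year 3: DB = ⌊$83,304 × 125%/9⌋ = $11,570; SL = ⌊$77,704/7⌋ = $11,100 → take DB $11,570. Book value $71,734.
Year 4: DB = ⌊$71,734 × 125%/9⌋ = $9,963; SL = ⌊$66,134/6⌋ = $11,022 → take SL $11,022. Book value $60,712.
Year 5: DB = ⌊$60,712 × 125%/9⌋ = $8,432; SL = ⌊$55,112/5⌋ = $11,022 → take SL $11,022. Book value $49,690.
Year 6: DB = ⌊$49,690 × 125%/9⌋ = $6,901; SL = ⌊$44,090/4⌋ = $11,022 → take SL $11,022. Book value $38,668.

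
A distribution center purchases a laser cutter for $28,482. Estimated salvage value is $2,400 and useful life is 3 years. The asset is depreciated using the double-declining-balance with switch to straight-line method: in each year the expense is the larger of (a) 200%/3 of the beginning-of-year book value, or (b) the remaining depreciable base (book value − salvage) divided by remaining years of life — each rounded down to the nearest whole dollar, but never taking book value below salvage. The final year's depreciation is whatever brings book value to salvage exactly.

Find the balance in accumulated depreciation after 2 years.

Depreciable base = $28,482 − $2,400 = $26,082.
Year 1: DB = ⌊$28,482 × 200%/3⌋ = $18,988; SL = ⌊$26,082/3⌋ = $8,694 → take DB $18,988. Book value $9,494.
Year 2: DB = ⌊$9,494 × 200%/3⌋ = $6,329; SL = ⌊$7,094/2⌋ = $3,547 → take DB $6,329. Book value $3,165.
Accumulated through year 2 = $28,482 − $3,165 = $25,317.

$25,317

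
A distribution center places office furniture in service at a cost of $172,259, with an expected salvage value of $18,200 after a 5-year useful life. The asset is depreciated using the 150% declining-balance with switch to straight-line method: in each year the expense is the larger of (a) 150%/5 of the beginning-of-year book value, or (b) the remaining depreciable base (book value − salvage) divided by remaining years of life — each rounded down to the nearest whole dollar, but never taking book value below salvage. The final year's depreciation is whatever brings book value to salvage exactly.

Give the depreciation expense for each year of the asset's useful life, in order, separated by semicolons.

$51,677; $36,174; $25,322; $20,443; $20,443

Depreciable base = $172,259 − $18,200 = $154,059.
Year 1: DB = ⌊$172,259 × 150%/5⌋ = $51,677; SL = ⌊$154,059/5⌋ = $30,811 → take DB $51,677. Book value $120,582.
Year 2: DB = ⌊$120,582 × 150%/5⌋ = $36,174; SL = ⌊$102,382/4⌋ = $25,595 → take DB $36,174. Book value $84,408.
Year 3: DB = ⌊$84,408 × 150%/5⌋ = $25,322; SL = ⌊$66,208/3⌋ = $22,069 → take DB $25,322. Book value $59,086.
Year 4: DB = ⌊$59,086 × 150%/5⌋ = $17,725; SL = ⌊$40,886/2⌋ = $20,443 → take SL $20,443. Book value $38,643.
Year 5 (final): $38,643 − $18,200 = $20,443. Book value $18,200.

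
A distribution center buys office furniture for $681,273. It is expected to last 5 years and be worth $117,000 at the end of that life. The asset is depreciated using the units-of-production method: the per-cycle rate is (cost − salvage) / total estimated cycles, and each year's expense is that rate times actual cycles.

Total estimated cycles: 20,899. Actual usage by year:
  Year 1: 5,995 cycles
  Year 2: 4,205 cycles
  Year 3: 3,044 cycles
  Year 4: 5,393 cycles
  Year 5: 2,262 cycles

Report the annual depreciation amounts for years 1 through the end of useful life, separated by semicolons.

Depreciable base = $681,273 − $117,000 = $564,273.
Rate = $564,273 / 20,899 cycles = $27 per cycle.
Year 1: 5,995 × $27 = $161,865. Book value $519,408.
Year 2: 4,205 × $27 = $113,535. Book value $405,873.
Year 3: 3,044 × $27 = $82,188. Book value $323,685.
Year 4: 5,393 × $27 = $145,611. Book value $178,074.
Year 5: 2,262 × $27 = $61,074. Book value $117,000.

$161,865; $113,535; $82,188; $145,611; $61,074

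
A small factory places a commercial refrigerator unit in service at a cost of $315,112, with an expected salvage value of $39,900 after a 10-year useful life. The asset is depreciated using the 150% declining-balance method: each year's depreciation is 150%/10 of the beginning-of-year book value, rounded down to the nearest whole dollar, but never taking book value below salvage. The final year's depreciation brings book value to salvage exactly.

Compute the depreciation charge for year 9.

$12,880

Depreciable base = $315,112 − $39,900 = $275,212.
Year 1: ⌊$315,112 × 150%/10⌋ = $47,266. Book value $267,846.
Year 2: ⌊$267,846 × 150%/10⌋ = $40,176. Book value $227,670.
Year 3: ⌊$227,670 × 150%/10⌋ = $34,150. Book value $193,520.
Year 4: ⌊$193,520 × 150%/10⌋ = $29,028. Book value $164,492.
Year 5: ⌊$164,492 × 150%/10⌋ = $24,673. Book value $139,819.
Year 6: ⌊$139,819 × 150%/10⌋ = $20,972. Book value $118,847.
Year 7: ⌊$118,847 × 150%/10⌋ = $17,827. Book value $101,020.
Year 8: ⌊$101,020 × 150%/10⌋ = $15,153. Book value $85,867.
Year 9: ⌊$85,867 × 150%/10⌋ = $12,880. Book value $72,987.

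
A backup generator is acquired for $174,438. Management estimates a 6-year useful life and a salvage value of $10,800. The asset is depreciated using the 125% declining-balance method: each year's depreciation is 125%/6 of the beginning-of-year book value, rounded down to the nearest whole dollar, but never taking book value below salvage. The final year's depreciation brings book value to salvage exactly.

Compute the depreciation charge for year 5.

$14,275

Depreciable base = $174,438 − $10,800 = $163,638.
Year 1: ⌊$174,438 × 125%/6⌋ = $36,341. Book value $138,097.
Year 2: ⌊$138,097 × 125%/6⌋ = $28,770. Book value $109,327.
Year 3: ⌊$109,327 × 125%/6⌋ = $22,776. Book value $86,551.
Year 4: ⌊$86,551 × 125%/6⌋ = $18,031. Book value $68,520.
Year 5: ⌊$68,520 × 125%/6⌋ = $14,275. Book value $54,245.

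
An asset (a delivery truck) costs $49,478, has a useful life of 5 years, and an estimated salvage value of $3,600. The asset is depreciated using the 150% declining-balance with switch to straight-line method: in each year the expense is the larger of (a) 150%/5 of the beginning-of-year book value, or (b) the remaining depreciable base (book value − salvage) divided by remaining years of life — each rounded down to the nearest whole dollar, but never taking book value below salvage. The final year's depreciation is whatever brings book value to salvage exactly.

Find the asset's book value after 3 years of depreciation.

Depreciable base = $49,478 − $3,600 = $45,878.
Year 1: DB = ⌊$49,478 × 150%/5⌋ = $14,843; SL = ⌊$45,878/5⌋ = $9,175 → take DB $14,843. Book value $34,635.
Year 2: DB = ⌊$34,635 × 150%/5⌋ = $10,390; SL = ⌊$31,035/4⌋ = $7,758 → take DB $10,390. Book value $24,245.
Year 3: DB = ⌊$24,245 × 150%/5⌋ = $7,273; SL = ⌊$20,645/3⌋ = $6,881 → take DB $7,273. Book value $16,972.

$16,972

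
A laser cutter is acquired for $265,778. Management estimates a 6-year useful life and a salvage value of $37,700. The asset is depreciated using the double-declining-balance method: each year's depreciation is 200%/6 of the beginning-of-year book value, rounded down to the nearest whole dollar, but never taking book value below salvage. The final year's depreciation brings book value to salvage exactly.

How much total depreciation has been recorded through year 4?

Depreciable base = $265,778 − $37,700 = $228,078.
Year 1: ⌊$265,778 × 200%/6⌋ = $88,592. Book value $177,186.
Year 2: ⌊$177,186 × 200%/6⌋ = $59,062. Book value $118,124.
Year 3: ⌊$118,124 × 200%/6⌋ = $39,374. Book value $78,750.
Year 4: ⌊$78,750 × 200%/6⌋ = $26,250. Book value $52,500.
Accumulated through year 4 = $265,778 − $52,500 = $213,278.

$213,278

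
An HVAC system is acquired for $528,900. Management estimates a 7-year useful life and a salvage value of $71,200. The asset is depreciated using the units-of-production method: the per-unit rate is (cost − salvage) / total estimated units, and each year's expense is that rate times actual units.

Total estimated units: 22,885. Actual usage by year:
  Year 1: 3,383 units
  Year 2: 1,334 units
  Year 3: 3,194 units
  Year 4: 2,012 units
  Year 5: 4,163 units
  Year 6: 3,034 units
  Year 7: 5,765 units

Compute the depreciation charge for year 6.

Depreciable base = $528,900 − $71,200 = $457,700.
Rate = $457,700 / 22,885 units = $20 per unit.
Year 1: 3,383 × $20 = $67,660. Book value $461,240.
Year 2: 1,334 × $20 = $26,680. Book value $434,560.
Year 3: 3,194 × $20 = $63,880. Book value $370,680.
Year 4: 2,012 × $20 = $40,240. Book value $330,440.
Year 5: 4,163 × $20 = $83,260. Book value $247,180.
Year 6: 3,034 × $20 = $60,680. Book value $186,500.

$60,680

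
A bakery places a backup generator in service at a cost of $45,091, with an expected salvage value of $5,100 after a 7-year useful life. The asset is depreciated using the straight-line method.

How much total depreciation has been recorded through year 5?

$28,565

Depreciable base = $45,091 − $5,100 = $39,991.
Annual expense = $39,991 / 7 = $5,713.
End of year 1: book value $39,378.
End of year 2: book value $33,665.
End of year 3: book value $27,952.
End of year 4: book value $22,239.
End of year 5: book value $16,526.
Accumulated through year 5 = $45,091 − $16,526 = $28,565.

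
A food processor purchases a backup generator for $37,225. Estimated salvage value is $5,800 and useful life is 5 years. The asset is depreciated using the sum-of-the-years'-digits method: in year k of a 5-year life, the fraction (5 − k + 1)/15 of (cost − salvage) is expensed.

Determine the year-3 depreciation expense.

Depreciable base = $37,225 − $5,800 = $31,425.
Sum of the years' digits = 5+4+3+2+1 = 15.
Year 1: $31,425 × 5/15 = $10,475. Book value $26,750.
Year 2: $31,425 × 4/15 = $8,380. Book value $18,370.
Year 3: $31,425 × 3/15 = $6,285. Book value $12,085.

$6,285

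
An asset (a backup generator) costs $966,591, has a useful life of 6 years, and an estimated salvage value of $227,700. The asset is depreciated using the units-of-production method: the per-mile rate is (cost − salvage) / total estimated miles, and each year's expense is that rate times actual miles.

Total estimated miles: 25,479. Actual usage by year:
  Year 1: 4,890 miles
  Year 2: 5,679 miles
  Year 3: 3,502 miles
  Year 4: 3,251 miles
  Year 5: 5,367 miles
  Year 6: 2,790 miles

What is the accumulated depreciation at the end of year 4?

$502,338

Depreciable base = $966,591 − $227,700 = $738,891.
Rate = $738,891 / 25,479 miles = $29 per mile.
Year 1: 4,890 × $29 = $141,810. Book value $824,781.
Year 2: 5,679 × $29 = $164,691. Book value $660,090.
Year 3: 3,502 × $29 = $101,558. Book value $558,532.
Year 4: 3,251 × $29 = $94,279. Book value $464,253.
Accumulated through year 4 = $966,591 − $464,253 = $502,338.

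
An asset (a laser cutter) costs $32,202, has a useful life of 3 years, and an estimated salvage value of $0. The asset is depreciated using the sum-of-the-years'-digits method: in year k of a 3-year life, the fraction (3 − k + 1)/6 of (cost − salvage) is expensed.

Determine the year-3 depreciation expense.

Depreciable base = $32,202 − $0 = $32,202.
Sum of the years' digits = 3+2+1 = 6.
Year 1: $32,202 × 3/6 = $16,101. Book value $16,101.
Year 2: $32,202 × 2/6 = $10,734. Book value $5,367.
Year 3: $32,202 × 1/6 = $5,367. Book value $0.

$5,367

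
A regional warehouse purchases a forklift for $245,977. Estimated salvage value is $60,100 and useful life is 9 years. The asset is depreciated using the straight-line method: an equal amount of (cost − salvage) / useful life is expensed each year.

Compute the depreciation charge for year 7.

Depreciable base = $245,977 − $60,100 = $185,877.
Annual expense = $185,877 / 9 = $20,653.

$20,653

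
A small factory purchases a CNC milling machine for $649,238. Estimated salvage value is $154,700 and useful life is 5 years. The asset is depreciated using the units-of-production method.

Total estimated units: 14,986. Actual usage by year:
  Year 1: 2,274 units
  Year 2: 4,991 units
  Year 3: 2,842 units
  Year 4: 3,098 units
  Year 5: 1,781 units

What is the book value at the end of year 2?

Depreciable base = $649,238 − $154,700 = $494,538.
Rate = $494,538 / 14,986 units = $33 per unit.
Year 1: 2,274 × $33 = $75,042. Book value $574,196.
Year 2: 4,991 × $33 = $164,703. Book value $409,493.

$409,493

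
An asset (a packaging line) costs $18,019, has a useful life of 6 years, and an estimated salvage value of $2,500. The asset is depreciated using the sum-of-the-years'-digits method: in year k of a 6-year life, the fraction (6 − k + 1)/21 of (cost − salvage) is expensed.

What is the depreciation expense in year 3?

Depreciable base = $18,019 − $2,500 = $15,519.
Sum of the years' digits = 6+5+4+3+2+1 = 21.
Year 1: $15,519 × 6/21 = $4,434. Book value $13,585.
Year 2: $15,519 × 5/21 = $3,695. Book value $9,890.
Year 3: $15,519 × 4/21 = $2,956. Book value $6,934.

$2,956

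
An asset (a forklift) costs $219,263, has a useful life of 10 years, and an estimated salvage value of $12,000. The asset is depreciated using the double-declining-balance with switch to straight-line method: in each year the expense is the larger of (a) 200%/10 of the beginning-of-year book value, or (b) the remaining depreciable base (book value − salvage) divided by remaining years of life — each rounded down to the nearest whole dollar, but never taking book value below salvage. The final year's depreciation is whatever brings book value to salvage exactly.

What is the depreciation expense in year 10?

$11,328

Depreciable base = $219,263 − $12,000 = $207,263.
Year 1: DB = ⌊$219,263 × 200%/10⌋ = $43,852; SL = ⌊$207,263/10⌋ = $20,726 → take DB $43,852. Book value $175,411.
Year 2: DB = ⌊$175,411 × 200%/10⌋ = $35,082; SL = ⌊$163,411/9⌋ = $18,156 → take DB $35,082. Book value $140,329.
Year 3: DB = ⌊$140,329 × 200%/10⌋ = $28,065; SL = ⌊$128,329/8⌋ = $16,041 → take DB $28,065. Book value $112,264.
Year 4: DB = ⌊$112,264 × 200%/10⌋ = $22,452; SL = ⌊$100,264/7⌋ = $14,323 → take DB $22,452. Book value $89,812.
Year 5: DB = ⌊$89,812 × 200%/10⌋ = $17,962; SL = ⌊$77,812/6⌋ = $12,968 → take DB $17,962. Book value $71,850.
Year 6: DB = ⌊$71,850 × 200%/10⌋ = $14,370; SL = ⌊$59,850/5⌋ = $11,970 → take DB $14,370. Book value $57,480.
Year 7: DB = ⌊$57,480 × 200%/10⌋ = $11,496; SL = ⌊$45,480/4⌋ = $11,370 → take DB $11,496. Book value $45,984.
Year 8: DB = ⌊$45,984 × 200%/10⌋ = $9,196; SL = ⌊$33,984/3⌋ = $11,328 → take SL $11,328. Book value $34,656.
Year 9: DB = ⌊$34,656 × 200%/10⌋ = $6,931; SL = ⌊$22,656/2⌋ = $11,328 → take SL $11,328. Book value $23,328.
Year 10 (final): $23,328 − $12,000 = $11,328. Book value $12,000.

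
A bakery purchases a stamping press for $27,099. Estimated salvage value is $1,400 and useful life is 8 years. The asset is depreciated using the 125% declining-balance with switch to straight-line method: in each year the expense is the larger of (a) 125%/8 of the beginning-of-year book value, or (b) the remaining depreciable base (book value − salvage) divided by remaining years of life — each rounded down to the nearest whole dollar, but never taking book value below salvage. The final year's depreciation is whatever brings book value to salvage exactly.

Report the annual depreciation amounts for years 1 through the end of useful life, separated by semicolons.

Depreciable base = $27,099 − $1,400 = $25,699.
Year 1: DB = ⌊$27,099 × 125%/8⌋ = $4,234; SL = ⌊$25,699/8⌋ = $3,212 → take DB $4,234. Book value $22,865.
Year 2: DB = ⌊$22,865 × 125%/8⌋ = $3,572; SL = ⌊$21,465/7⌋ = $3,066 → take DB $3,572. Book value $19,293.
Year 3: DB = ⌊$19,293 × 125%/8⌋ = $3,014; SL = ⌊$17,893/6⌋ = $2,982 → take DB $3,014. Book value $16,279.
Year 4: DB = ⌊$16,279 × 125%/8⌋ = $2,543; SL = ⌊$14,879/5⌋ = $2,975 → take SL $2,975. Book value $13,304.
Year 5: DB = ⌊$13,304 × 125%/8⌋ = $2,078; SL = ⌊$11,904/4⌋ = $2,976 → take SL $2,976. Book value $10,328.
Year 6: DB = ⌊$10,328 × 125%/8⌋ = $1,613; SL = ⌊$8,928/3⌋ = $2,976 → take SL $2,976. Book value $7,352.
Year 7: DB = ⌊$7,352 × 125%/8⌋ = $1,148; SL = ⌊$5,952/2⌋ = $2,976 → take SL $2,976. Book value $4,376.
Year 8 (final): $4,376 − $1,400 = $2,976. Book value $1,400.

$4,234; $3,572; $3,014; $2,975; $2,976; $2,976; $2,976; $2,976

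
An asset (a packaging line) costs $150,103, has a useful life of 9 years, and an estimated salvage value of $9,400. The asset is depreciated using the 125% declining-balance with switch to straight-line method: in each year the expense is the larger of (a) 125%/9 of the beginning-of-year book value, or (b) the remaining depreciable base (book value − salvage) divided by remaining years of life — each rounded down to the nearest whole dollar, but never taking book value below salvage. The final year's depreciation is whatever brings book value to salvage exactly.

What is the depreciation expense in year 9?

Depreciable base = $150,103 − $9,400 = $140,703.
Year 1: DB = ⌊$150,103 × 125%/9⌋ = $20,847; SL = ⌊$140,703/9⌋ = $15,633 → take DB $20,847. Book value $129,256.
Year 2: DB = ⌊$129,256 × 125%/9⌋ = $17,952; SL = ⌊$119,856/8⌋ = $14,982 → take DB $17,952. Book value $111,304.
Year 3: DB = ⌊$111,304 × 125%/9⌋ = $15,458; SL = ⌊$101,904/7⌋ = $14,557 → take DB $15,458. Book value $95,846.
Year 4: DB = ⌊$95,846 × 125%/9⌋ = $13,311; SL = ⌊$86,446/6⌋ = $14,407 → take SL $14,407. Book value $81,439.
Year 5: DB = ⌊$81,439 × 125%/9⌋ = $11,310; SL = ⌊$72,039/5⌋ = $14,407 → take SL $14,407. Book value $67,032.
Year 6: DB = ⌊$67,032 × 125%/9⌋ = $9,310; SL = ⌊$57,632/4⌋ = $14,408 → take SL $14,408. Book value $52,624.
Year 7: DB = ⌊$52,624 × 125%/9⌋ = $7,308; SL = ⌊$43,224/3⌋ = $14,408 → take SL $14,408. Book value $38,216.
Year 8: DB = ⌊$38,216 × 125%/9⌋ = $5,307; SL = ⌊$28,816/2⌋ = $14,408 → take SL $14,408. Book value $23,808.
Year 9 (final): $23,808 − $9,400 = $14,408. Book value $9,400.

$14,408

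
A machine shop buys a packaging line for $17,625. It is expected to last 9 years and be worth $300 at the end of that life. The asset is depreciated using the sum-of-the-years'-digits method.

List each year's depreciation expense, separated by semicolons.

$3,465; $3,080; $2,695; $2,310; $1,925; $1,540; $1,155; $770; $385

Depreciable base = $17,625 − $300 = $17,325.
Sum of the years' digits = 9+8+7+6+5+4+3+2+1 = 45.
Year 1: $17,325 × 9/45 = $3,465. Book value $14,160.
Year 2: $17,325 × 8/45 = $3,080. Book value $11,080.
Year 3: $17,325 × 7/45 = $2,695. Book value $8,385.
Year 4: $17,325 × 6/45 = $2,310. Book value $6,075.
Year 5: $17,325 × 5/45 = $1,925. Book value $4,150.
Year 6: $17,325 × 4/45 = $1,540. Book value $2,610.
Year 7: $17,325 × 3/45 = $1,155. Book value $1,455.
Year 8: $17,325 × 2/45 = $770. Book value $685.
Year 9: $17,325 × 1/45 = $385. Book value $300.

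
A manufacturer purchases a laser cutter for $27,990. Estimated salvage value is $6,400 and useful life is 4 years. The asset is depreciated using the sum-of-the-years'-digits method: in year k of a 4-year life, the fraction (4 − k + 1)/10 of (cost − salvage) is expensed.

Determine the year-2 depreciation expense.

$6,477

Depreciable base = $27,990 − $6,400 = $21,590.
Sum of the years' digits = 4+3+2+1 = 10.
Year 1: $21,590 × 4/10 = $8,636. Book value $19,354.
Year 2: $21,590 × 3/10 = $6,477. Book value $12,877.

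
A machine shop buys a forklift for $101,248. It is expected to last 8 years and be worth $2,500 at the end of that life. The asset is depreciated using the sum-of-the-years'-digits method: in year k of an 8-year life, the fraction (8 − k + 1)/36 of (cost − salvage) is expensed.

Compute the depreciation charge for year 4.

Depreciable base = $101,248 − $2,500 = $98,748.
Sum of the years' digits = 8+7+6+5+4+3+2+1 = 36.
Year 1: $98,748 × 8/36 = $21,944. Book value $79,304.
Year 2: $98,748 × 7/36 = $19,201. Book value $60,103.
Year 3: $98,748 × 6/36 = $16,458. Book value $43,645.
Year 4: $98,748 × 5/36 = $13,715. Book value $29,930.

$13,715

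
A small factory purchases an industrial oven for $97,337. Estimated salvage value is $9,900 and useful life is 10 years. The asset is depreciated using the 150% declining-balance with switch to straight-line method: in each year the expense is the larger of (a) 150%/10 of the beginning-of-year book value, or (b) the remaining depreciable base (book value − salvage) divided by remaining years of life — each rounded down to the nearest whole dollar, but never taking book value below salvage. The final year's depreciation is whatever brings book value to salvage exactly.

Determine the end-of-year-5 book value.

Depreciable base = $97,337 − $9,900 = $87,437.
Year 1: DB = ⌊$97,337 × 150%/10⌋ = $14,600; SL = ⌊$87,437/10⌋ = $8,743 → take DB $14,600. Book value $82,737.
Year 2: DB = ⌊$82,737 × 150%/10⌋ = $12,410; SL = ⌊$72,837/9⌋ = $8,093 → take DB $12,410. Book value $70,327.
Year 3: DB = ⌊$70,327 × 150%/10⌋ = $10,549; SL = ⌊$60,427/8⌋ = $7,553 → take DB $10,549. Book value $59,778.
Year 4: DB = ⌊$59,778 × 150%/10⌋ = $8,966; SL = ⌊$49,878/7⌋ = $7,125 → take DB $8,966. Book value $50,812.
Year 5: DB = ⌊$50,812 × 150%/10⌋ = $7,621; SL = ⌊$40,912/6⌋ = $6,818 → take DB $7,621. Book value $43,191.

$43,191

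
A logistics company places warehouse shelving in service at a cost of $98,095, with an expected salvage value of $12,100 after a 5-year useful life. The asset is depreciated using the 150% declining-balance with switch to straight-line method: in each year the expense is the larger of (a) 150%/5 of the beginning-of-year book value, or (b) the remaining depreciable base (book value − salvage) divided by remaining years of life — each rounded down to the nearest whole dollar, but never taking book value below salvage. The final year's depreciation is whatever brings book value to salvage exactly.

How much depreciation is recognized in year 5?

Depreciable base = $98,095 − $12,100 = $85,995.
Year 1: DB = ⌊$98,095 × 150%/5⌋ = $29,428; SL = ⌊$85,995/5⌋ = $17,199 → take DB $29,428. Book value $68,667.
Year 2: DB = ⌊$68,667 × 150%/5⌋ = $20,600; SL = ⌊$56,567/4⌋ = $14,141 → take DB $20,600. Book value $48,067.
Year 3: DB = ⌊$48,067 × 150%/5⌋ = $14,420; SL = ⌊$35,967/3⌋ = $11,989 → take DB $14,420. Book value $33,647.
Year 4: DB = ⌊$33,647 × 150%/5⌋ = $10,094; SL = ⌊$21,547/2⌋ = $10,773 → take SL $10,773. Book value $22,874.
Year 5 (final): $22,874 − $12,100 = $10,774. Book value $12,100.

$10,774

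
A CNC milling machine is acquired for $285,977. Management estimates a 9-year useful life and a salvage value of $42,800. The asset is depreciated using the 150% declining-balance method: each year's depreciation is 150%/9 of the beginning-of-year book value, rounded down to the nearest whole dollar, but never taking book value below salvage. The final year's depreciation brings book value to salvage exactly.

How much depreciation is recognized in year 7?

Depreciable base = $285,977 − $42,800 = $243,177.
Year 1: ⌊$285,977 × 150%/9⌋ = $47,662. Book value $238,315.
Year 2: ⌊$238,315 × 150%/9⌋ = $39,719. Book value $198,596.
Year 3: ⌊$198,596 × 150%/9⌋ = $33,099. Book value $165,497.
Year 4: ⌊$165,497 × 150%/9⌋ = $27,582. Book value $137,915.
Year 5: ⌊$137,915 × 150%/9⌋ = $22,985. Book value $114,930.
Year 6: ⌊$114,930 × 150%/9⌋ = $19,155. Book value $95,775.
Year 7: ⌊$95,775 × 150%/9⌋ = $15,962. Book value $79,813.

$15,962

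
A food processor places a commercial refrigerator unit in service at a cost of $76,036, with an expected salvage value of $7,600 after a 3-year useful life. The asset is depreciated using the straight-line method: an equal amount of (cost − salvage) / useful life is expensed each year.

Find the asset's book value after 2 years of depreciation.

Depreciable base = $76,036 − $7,600 = $68,436.
Annual expense = $68,436 / 3 = $22,812.
End of year 1: book value $53,224.
End of year 2: book value $30,412.

$30,412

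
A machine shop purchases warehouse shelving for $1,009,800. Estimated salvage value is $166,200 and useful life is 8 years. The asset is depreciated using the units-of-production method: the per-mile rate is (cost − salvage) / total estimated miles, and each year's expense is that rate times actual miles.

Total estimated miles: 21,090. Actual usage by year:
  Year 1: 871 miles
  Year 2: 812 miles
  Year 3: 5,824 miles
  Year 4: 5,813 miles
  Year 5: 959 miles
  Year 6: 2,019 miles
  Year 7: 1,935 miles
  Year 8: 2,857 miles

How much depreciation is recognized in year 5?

Depreciable base = $1,009,800 − $166,200 = $843,600.
Rate = $843,600 / 21,090 miles = $40 per mile.
Year 1: 871 × $40 = $34,840. Book value $974,960.
Year 2: 812 × $40 = $32,480. Book value $942,480.
Year 3: 5,824 × $40 = $232,960. Book value $709,520.
Year 4: 5,813 × $40 = $232,520. Book value $477,000.
Year 5: 959 × $40 = $38,360. Book value $438,640.

$38,360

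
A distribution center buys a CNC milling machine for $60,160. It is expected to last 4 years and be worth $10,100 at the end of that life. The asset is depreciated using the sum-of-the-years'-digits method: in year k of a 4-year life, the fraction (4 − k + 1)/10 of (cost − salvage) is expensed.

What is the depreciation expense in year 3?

Depreciable base = $60,160 − $10,100 = $50,060.
Sum of the years' digits = 4+3+2+1 = 10.
Year 1: $50,060 × 4/10 = $20,024. Book value $40,136.
Year 2: $50,060 × 3/10 = $15,018. Book value $25,118.
Year 3: $50,060 × 2/10 = $10,012. Book value $15,106.

$10,012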